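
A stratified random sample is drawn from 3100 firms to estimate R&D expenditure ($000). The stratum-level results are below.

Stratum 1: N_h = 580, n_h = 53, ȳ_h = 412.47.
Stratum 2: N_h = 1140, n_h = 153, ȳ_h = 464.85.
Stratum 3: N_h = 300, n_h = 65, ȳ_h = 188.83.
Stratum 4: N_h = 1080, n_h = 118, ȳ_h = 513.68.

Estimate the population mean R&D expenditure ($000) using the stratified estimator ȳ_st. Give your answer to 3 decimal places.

N = Σ N_h = 3100. Stratum weights W_h = N_h/N.
ȳ_st = (580·412.47 + 1140·464.85 + 300·188.83 + 1080·513.68) / 3100 = 445.35000

ȳ_st ≈ 445.350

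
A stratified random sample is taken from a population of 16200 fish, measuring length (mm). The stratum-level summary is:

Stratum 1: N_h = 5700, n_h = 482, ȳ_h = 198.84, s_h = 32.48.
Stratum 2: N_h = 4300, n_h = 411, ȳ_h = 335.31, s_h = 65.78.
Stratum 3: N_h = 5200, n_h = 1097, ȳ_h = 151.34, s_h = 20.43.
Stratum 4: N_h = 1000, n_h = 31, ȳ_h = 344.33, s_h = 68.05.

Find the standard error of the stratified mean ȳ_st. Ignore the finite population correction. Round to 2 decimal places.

SE(ȳ_st) ≈ 1.27

V̂(ȳ_st) = Σ W_h² s_h²/n_h, with W_h = N_h/N and N = 16200:
  stratum 1: (5700/16200)²·32.48²/482 = 0.27096
  stratum 2: (4300/16200)²·65.78²/411 = 0.741742
  stratum 3: (5200/16200)²·20.43²/1097 = 0.0392019
  stratum 4: (1000/16200)²·68.05²/31 = 0.5692
V̂(ȳ_st) = 1.6211
SE(ȳ_st) = √1.6211 = 1.27323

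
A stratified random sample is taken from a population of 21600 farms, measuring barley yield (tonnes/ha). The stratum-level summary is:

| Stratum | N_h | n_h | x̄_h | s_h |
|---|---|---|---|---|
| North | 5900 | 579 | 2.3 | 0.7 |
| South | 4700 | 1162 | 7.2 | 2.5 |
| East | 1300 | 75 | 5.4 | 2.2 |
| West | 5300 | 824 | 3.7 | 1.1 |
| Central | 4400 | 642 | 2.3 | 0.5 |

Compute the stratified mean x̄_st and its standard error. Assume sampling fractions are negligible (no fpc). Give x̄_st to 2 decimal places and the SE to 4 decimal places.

x̄_st ≈ 3.90, SE ≈ 0.0256

x̄_st = Σ W_h x̄_h = (5900·2.3 + 4700·7.2 + 1300·5.4 + 5300·3.7 + 4400·2.3)/21600 = 3.89630
V̂(x̄_st) = Σ W_h² s_h²/n_h, with W_h = N_h/N and N = 21600:
  stratum North: (5900/21600)²·0.7²/579 = 6.31414e-05
  stratum South: (4700/21600)²·2.5²/1162 = 0.000254661
  stratum East: (1300/21600)²·2.2²/75 = 0.000233756
  stratum West: (5300/21600)²·1.1²/824 = 8.84102e-05
  stratum Central: (4400/21600)²·0.5²/642 = 1.61586e-05
V̂(x̄_st) = 0.000656127
SE(x̄_st) = √0.000656127 = 0.025615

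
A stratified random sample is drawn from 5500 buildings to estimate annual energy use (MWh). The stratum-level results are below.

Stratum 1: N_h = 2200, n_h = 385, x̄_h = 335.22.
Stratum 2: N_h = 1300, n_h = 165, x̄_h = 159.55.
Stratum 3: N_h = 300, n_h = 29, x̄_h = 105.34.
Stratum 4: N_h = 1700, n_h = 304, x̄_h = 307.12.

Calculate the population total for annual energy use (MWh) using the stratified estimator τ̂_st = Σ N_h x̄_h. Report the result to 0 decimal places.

τ̂_st ≈ 1498605

τ̂_st = Σ N_h x̄_h = 2200·335.22 + 1300·159.55 + 300·105.34 + 1700·307.12 = 1498605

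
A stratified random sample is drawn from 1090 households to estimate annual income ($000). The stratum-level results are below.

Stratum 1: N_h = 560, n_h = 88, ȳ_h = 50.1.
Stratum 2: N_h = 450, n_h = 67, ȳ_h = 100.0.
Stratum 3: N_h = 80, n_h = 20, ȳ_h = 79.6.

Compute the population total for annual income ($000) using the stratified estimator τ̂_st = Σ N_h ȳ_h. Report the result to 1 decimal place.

τ̂_st ≈ 79424.0

τ̂_st = Σ N_h ȳ_h = 560·50.1 + 450·100.0 + 80·79.6 = 79424.0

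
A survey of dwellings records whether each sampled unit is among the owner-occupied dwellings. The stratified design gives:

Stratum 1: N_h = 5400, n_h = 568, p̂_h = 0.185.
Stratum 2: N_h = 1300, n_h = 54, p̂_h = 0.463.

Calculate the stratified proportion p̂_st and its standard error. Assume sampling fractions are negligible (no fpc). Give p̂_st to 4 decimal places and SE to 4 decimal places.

N = 6700; stratum weights W_h = N_h/N.
p̂_st = Σ W_h p̂_h = (5400·0.185 + 1300·0.463)/6700 = 0.23894
V̂(p̂_st) = Σ W_h² p̂_h(1−p̂_h)/(n_h−1):
  stratum 1: (5400/6700)²·0.185·0.815/567 = 0.000172737
  stratum 2: (1300/6700)²·0.463·0.537/53 = 0.00017661
V̂(p̂_st) = 0.000349347; SE = √V̂ = 0.0186908

p̂_st ≈ 0.2389, SE ≈ 0.0187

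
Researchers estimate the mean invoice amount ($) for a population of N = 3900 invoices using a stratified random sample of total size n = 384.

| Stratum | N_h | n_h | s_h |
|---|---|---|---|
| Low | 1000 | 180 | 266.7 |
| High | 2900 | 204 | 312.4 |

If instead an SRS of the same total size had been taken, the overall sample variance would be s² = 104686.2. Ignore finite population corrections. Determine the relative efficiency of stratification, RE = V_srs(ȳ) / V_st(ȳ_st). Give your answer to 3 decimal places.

V̂(ȳ_st) = Σ W_h² s_h²/n_h, with W_h = N_h/N and N = 3900:
  stratum Low: (1000/3900)²·266.7²/180 = 25.9803
  stratum High: (2900/3900)²·312.4²/204 = 264.52
V_st = 290.5
V_srs = s²/n = 104686.2/384 = 272.62
Relative efficiency = V_srs / V_st = 272.62/290.5 = 0.9385

RE ≈ 0.938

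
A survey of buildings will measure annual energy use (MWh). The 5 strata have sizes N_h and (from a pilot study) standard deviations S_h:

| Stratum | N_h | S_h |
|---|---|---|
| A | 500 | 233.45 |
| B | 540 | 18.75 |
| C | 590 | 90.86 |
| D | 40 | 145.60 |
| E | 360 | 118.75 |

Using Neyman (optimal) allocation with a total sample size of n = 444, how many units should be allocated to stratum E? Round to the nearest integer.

Neyman allocation: n_h = n · N_h S_h / Σ N_i S_i, with n = 444.
  stratum A: N_h·S_h = 500·233.45 = 116725.00
  stratum B: N_h·S_h = 540·18.75 = 10125.00
  stratum C: N_h·S_h = 590·90.86 = 53607.40
  stratum D: N_h·S_h = 40·145.60 = 5824.00
  stratum E: N_h·S_h = 360·118.75 = 42750.00
Σ N_h S_h = 229031.40
n for stratum E = 444·42750.00/229031.40 = 82.875 → 83

83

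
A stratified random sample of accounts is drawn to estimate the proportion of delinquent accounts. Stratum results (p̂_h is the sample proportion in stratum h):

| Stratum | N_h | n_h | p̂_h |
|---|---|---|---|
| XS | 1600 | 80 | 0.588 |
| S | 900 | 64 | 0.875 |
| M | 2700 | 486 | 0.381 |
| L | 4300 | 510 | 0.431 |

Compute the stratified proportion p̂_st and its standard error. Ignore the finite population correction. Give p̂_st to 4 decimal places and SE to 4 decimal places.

p̂_st ≈ 0.4853, SE ≈ 0.0155

N = 9500; stratum weights W_h = N_h/N.
p̂_st = Σ W_h p̂_h = (1600·0.588 + 900·0.875 + 2700·0.381 + 4300·0.431)/9500 = 0.48529
V̂(p̂_st) = Σ W_h² p̂_h(1−p̂_h)/(n_h−1):
  stratum XS: (1600/9500)²·0.588·0.412/79 = 8.69842e-05
  stratum S: (900/9500)²·0.875·0.125/63 = 1.55817e-05
  stratum M: (2700/9500)²·0.381·0.619/485 = 3.92784e-05
  stratum L: (4300/9500)²·0.431·0.569/509 = 9.87101e-05
V̂(p̂_st) = 0.000240554; SE = √V̂ = 0.0155098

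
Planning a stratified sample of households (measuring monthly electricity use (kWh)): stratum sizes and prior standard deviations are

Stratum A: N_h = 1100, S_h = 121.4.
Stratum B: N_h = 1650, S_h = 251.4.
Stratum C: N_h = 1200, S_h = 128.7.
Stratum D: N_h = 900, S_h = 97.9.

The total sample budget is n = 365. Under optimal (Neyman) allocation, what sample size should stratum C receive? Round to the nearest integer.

71

Neyman allocation: n_h = n · N_h S_h / Σ N_i S_i, with n = 365.
  stratum A: N_h·S_h = 1100·121.4 = 133540.00
  stratum B: N_h·S_h = 1650·251.4 = 414810.00
  stratum C: N_h·S_h = 1200·128.7 = 154440.00
  stratum D: N_h·S_h = 900·97.9 = 88110.00
Σ N_h S_h = 790900.00
n for stratum C = 365·154440.00/790900.00 = 71.274 → 71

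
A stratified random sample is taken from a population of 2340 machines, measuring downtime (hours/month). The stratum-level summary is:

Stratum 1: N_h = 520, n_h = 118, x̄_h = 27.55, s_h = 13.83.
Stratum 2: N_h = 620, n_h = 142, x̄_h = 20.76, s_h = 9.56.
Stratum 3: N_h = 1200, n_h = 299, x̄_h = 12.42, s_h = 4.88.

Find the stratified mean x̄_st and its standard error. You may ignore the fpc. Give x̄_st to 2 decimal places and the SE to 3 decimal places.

x̄_st = Σ W_h x̄_h = (520·27.55 + 620·20.76 + 1200·12.42)/2340 = 17.99197
V̂(x̄_st) = Σ W_h² s_h²/n_h, with W_h = N_h/N and N = 2340:
  stratum 1: (520/2340)²·13.83²/118 = 0.0800456
  stratum 2: (620/2340)²·9.56²/142 = 0.0451834
  stratum 3: (1200/2340)²·4.88²/299 = 0.0209459
V̂(x̄_st) = 0.146175
SE(x̄_st) = √0.146175 = 0.382328

x̄_st ≈ 17.99, SE ≈ 0.382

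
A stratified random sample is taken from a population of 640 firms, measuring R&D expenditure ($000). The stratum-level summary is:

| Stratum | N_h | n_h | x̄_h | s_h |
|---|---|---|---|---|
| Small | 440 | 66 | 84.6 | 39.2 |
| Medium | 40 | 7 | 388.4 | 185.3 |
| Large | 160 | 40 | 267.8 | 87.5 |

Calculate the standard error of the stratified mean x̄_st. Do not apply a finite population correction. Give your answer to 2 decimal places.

SE(x̄_st) ≈ 6.49

V̂(x̄_st) = Σ W_h² s_h²/n_h, with W_h = N_h/N and N = 640:
  stratum Small: (440/640)²·39.2²/66 = 11.0046
  stratum Medium: (40/640)²·185.3²/7 = 19.1608
  stratum Large: (160/640)²·87.5²/40 = 11.9629
V̂(x̄_st) = 42.1282
SE(x̄_st) = √42.1282 = 6.49063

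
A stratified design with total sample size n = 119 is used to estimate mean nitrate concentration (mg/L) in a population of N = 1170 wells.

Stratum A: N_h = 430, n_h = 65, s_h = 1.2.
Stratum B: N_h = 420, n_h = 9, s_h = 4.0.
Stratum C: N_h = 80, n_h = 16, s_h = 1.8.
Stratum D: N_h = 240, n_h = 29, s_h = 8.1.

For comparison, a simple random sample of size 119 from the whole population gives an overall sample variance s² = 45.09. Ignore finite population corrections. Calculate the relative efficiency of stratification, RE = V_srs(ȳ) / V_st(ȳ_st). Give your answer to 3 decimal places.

RE ≈ 1.154

V̂(ȳ_st) = Σ W_h² s_h²/n_h, with W_h = N_h/N and N = 1170:
  stratum A: (430/1170)²·1.2²/65 = 0.00299236
  stratum B: (420/1170)²·4.0²/9 = 0.229089
  stratum C: (80/1170)²·1.8²/16 = 0.000946746
  stratum D: (240/1170)²·8.1²/29 = 0.0951969
V_st = 0.328225
V_srs = s²/n = 45.09/119 = 0.378908
Relative efficiency = V_srs / V_st = 0.378908/0.328225 = 1.1544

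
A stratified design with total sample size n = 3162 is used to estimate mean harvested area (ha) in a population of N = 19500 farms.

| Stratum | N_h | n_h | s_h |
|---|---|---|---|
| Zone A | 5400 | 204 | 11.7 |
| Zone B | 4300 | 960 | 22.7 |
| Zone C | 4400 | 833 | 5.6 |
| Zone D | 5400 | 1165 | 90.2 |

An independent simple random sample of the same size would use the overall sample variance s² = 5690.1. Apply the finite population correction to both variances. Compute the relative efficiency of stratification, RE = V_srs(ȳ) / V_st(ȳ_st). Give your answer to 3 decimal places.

RE ≈ 3.068

V̂(ȳ_st) = Σ W_h² (1 − n_h/N_h) s_h²/n_h, with W_h = N_h/N and N = 19500:
  stratum Zone A: (5400/19500)²·(1 − 204/5400)·11.7²/204 = 0.0495148
  stratum Zone B: (4300/19500)²·(1 − 960/4300)·22.7²/960 = 0.0202734
  stratum Zone C: (4400/19500)²·(1 − 833/4400)·5.6²/833 = 0.00155388
  stratum Zone D: (5400/19500)²·(1 − 1165/5400)·90.2²/1165 = 0.420015
V_st = 0.491357
V_srs = (1 − 3162/19500)·5690.1/3162 = 1.50773
Relative efficiency = V_srs / V_st = 1.50773/0.491357 = 3.0685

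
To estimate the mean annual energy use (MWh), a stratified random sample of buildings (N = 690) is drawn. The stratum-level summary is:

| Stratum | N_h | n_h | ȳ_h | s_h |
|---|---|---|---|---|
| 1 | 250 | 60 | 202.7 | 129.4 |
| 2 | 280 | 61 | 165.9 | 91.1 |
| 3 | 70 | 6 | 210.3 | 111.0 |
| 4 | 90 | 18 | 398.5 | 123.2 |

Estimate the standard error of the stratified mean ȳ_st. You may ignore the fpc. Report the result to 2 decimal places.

SE(ȳ_st) ≈ 9.72

V̂(ȳ_st) = Σ W_h² s_h²/n_h, with W_h = N_h/N and N = 690:
  stratum 1: (250/690)²·129.4²/60 = 36.6352
  stratum 2: (280/690)²·91.1²/61 = 22.404
  stratum 3: (70/690)²·111.0²/6 = 21.1345
  stratum 4: (90/690)²·123.2²/18 = 14.3462
V̂(ȳ_st) = 94.5199
SE(ȳ_st) = √94.5199 = 9.72213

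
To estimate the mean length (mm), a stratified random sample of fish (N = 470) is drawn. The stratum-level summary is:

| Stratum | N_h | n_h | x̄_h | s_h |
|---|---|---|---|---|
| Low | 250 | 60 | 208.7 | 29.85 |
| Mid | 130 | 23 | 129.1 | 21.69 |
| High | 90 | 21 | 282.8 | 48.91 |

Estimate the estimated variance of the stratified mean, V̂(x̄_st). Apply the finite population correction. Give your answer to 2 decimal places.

V̂(x̄_st) = Σ W_h² (1 − n_h/N_h) s_h²/n_h, with W_h = N_h/N and N = 470:
  stratum Low: (250/470)²·(1 − 60/250)·29.85²/60 = 3.19327
  stratum Mid: (130/470)²·(1 − 23/130)·21.69²/23 = 1.28802
  stratum High: (90/470)²·(1 − 21/90)·48.91²/21 = 3.20237
V̂(x̄_st) = 7.68366

V̂(x̄_st) ≈ 7.68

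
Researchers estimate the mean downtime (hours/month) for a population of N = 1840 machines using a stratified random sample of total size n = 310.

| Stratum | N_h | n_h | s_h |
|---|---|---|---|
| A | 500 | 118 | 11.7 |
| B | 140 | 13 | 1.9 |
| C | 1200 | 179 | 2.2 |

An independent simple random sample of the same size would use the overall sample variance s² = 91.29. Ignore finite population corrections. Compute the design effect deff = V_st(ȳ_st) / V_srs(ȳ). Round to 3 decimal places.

deff ≈ 0.335

V̂(ȳ_st) = Σ W_h² s_h²/n_h, with W_h = N_h/N and N = 1840:
  stratum A: (500/1840)²·11.7²/118 = 0.0856632
  stratum B: (140/1840)²·1.9²/13 = 0.00160762
  stratum C: (1200/1840)²·2.2²/179 = 0.0115006
V_st = 0.0987713
V_srs = s²/n = 91.29/310 = 0.294484
deff = V_st / V_srs = 0.0987713/0.294484 = 0.3354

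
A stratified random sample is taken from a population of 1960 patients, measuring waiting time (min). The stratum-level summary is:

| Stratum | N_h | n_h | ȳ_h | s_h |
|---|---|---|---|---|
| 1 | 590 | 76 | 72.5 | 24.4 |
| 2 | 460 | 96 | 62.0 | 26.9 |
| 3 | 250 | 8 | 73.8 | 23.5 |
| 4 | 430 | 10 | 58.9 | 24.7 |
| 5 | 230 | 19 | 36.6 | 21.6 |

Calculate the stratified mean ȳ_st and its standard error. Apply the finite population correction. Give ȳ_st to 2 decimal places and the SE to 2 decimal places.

ȳ_st = Σ W_h ȳ_h = (590·72.5 + 460·62.0 + 250·73.8 + 430·58.9 + 230·36.6)/1960 = 63.00510
V̂(ȳ_st) = Σ W_h² (1 − n_h/N_h) s_h²/n_h, with W_h = N_h/N and N = 1960:
  stratum 1: (590/1960)²·(1 − 76/590)·24.4²/76 = 0.618399
  stratum 2: (460/1960)²·(1 − 96/460)·26.9²/96 = 0.328534
  stratum 3: (250/1960)²·(1 − 8/250)·23.5²/8 = 1.08715
  stratum 4: (430/1960)²·(1 − 10/430)·24.7²/10 = 2.86813
  stratum 5: (230/1960)²·(1 − 19/230)·21.6²/19 = 0.310207
V̂(ȳ_st) = 5.21242
SE(ȳ_st) = √5.21242 = 2.28307

ȳ_st ≈ 63.01, SE ≈ 2.28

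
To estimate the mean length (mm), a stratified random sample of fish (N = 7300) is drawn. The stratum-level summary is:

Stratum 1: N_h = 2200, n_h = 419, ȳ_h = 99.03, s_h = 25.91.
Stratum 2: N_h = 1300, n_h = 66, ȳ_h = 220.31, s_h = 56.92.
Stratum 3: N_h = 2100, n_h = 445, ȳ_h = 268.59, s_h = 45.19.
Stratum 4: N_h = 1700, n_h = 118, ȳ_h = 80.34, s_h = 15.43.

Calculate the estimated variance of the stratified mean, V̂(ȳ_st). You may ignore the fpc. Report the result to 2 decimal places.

V̂(ȳ_st) = Σ W_h² s_h²/n_h, with W_h = N_h/N and N = 7300:
  stratum 1: (2200/7300)²·25.91²/419 = 0.145519
  stratum 2: (1300/7300)²·56.92²/66 = 1.55678
  stratum 3: (2100/7300)²·45.19²/445 = 0.379767
  stratum 4: (1700/7300)²·15.43²/118 = 0.109421
V̂(ȳ_st) = 2.19149

V̂(ȳ_st) ≈ 2.19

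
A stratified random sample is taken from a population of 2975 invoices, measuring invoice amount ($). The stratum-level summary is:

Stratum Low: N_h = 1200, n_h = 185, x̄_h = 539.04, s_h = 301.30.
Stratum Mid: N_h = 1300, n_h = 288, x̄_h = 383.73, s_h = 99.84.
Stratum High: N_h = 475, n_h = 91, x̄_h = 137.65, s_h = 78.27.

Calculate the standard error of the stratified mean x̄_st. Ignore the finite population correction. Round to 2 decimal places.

V̂(x̄_st) = Σ W_h² s_h²/n_h, with W_h = N_h/N and N = 2975:
  stratum Low: (1200/2975)²·301.30²/185 = 79.839
  stratum Mid: (1300/2975)²·99.84²/288 = 6.6089
  stratum High: (475/2975)²·78.27²/91 = 1.71618
V̂(x̄_st) = 88.1641
SE(x̄_st) = √88.1641 = 9.38957

SE(x̄_st) ≈ 9.39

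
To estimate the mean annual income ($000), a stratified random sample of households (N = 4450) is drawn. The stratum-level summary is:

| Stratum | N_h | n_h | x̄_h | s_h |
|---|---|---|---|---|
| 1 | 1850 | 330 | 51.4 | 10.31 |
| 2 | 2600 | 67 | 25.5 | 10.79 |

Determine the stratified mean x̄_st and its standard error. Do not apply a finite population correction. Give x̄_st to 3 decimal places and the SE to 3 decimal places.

x̄_st ≈ 36.267, SE ≈ 0.806

x̄_st = Σ W_h x̄_h = (1850·51.4 + 2600·25.5)/4450 = 36.26742
V̂(x̄_st) = Σ W_h² s_h²/n_h, with W_h = N_h/N and N = 4450:
  stratum 1: (1850/4450)²·10.31²/330 = 0.0556707
  stratum 2: (2600/4450)²·10.79²/67 = 0.593191
V̂(x̄_st) = 0.648862
SE(x̄_st) = √0.648862 = 0.80552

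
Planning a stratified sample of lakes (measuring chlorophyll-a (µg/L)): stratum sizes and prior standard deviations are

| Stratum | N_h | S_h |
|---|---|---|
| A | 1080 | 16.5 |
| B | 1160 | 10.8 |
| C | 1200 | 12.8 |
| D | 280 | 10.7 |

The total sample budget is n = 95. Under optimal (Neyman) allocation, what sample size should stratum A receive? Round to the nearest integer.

Neyman allocation: n_h = n · N_h S_h / Σ N_i S_i, with n = 95.
  stratum A: N_h·S_h = 1080·16.5 = 17820.00
  stratum B: N_h·S_h = 1160·10.8 = 12528.00
  stratum C: N_h·S_h = 1200·12.8 = 15360.00
  stratum D: N_h·S_h = 280·10.7 = 2996.00
Σ N_h S_h = 48704.00
n for stratum A = 95·17820.00/48704.00 = 34.759 → 35

35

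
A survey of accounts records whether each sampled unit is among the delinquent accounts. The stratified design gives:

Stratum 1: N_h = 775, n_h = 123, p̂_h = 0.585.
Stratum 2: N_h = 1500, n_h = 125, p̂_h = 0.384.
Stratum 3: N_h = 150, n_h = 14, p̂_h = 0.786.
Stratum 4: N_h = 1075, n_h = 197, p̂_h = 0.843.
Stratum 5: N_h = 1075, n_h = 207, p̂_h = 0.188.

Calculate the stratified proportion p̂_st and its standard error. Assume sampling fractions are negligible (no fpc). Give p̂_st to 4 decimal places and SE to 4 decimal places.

p̂_st ≈ 0.4930, SE ≈ 0.0188

N = 4575; stratum weights W_h = N_h/N.
p̂_st = Σ W_h p̂_h = (775·0.585 + 1500·0.384 + 150·0.786 + 1075·0.843 + 1075·0.188)/4575 = 0.49303
V̂(p̂_st) = Σ W_h² p̂_h(1−p̂_h)/(n_h−1):
  stratum 1: (775/4575)²·0.585·0.415/122 = 5.71038e-05
  stratum 2: (1500/4575)²·0.384·0.616/124 = 0.000205065
  stratum 3: (150/4575)²·0.786·0.214/13 = 1.39089e-05
  stratum 4: (1075/4575)²·0.843·0.157/196 = 3.72826e-05
  stratum 5: (1075/4575)²·0.188·0.812/206 = 4.09149e-05
V̂(p̂_st) = 0.000354275; SE = √V̂ = 0.0188222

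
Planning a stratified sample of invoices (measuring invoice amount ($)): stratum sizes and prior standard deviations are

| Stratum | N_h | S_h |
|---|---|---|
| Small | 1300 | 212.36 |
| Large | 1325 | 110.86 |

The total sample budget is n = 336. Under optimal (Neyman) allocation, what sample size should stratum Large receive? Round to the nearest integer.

Neyman allocation: n_h = n · N_h S_h / Σ N_i S_i, with n = 336.
  stratum Small: N_h·S_h = 1300·212.36 = 276068.00
  stratum Large: N_h·S_h = 1325·110.86 = 146889.50
Σ N_h S_h = 422957.50
n for stratum Large = 336·146889.50/422957.50 = 116.690 → 117

117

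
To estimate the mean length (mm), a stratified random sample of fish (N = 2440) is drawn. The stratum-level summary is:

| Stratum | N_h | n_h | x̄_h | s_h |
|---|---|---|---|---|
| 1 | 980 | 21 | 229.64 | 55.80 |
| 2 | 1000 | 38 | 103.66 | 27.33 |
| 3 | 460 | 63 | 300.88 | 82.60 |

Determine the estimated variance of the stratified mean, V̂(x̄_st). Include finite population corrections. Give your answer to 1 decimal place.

V̂(x̄_st) = Σ W_h² (1 − n_h/N_h) s_h²/n_h, with W_h = N_h/N and N = 2440:
  stratum 1: (980/2440)²·(1 − 21/980)·55.80²/21 = 23.4053
  stratum 2: (1000/2440)²·(1 − 38/1000)·27.33²/38 = 3.17608
  stratum 3: (460/2440)²·(1 − 63/460)·82.60²/63 = 3.32191
V̂(x̄_st) = 29.9033

V̂(x̄_st) ≈ 29.9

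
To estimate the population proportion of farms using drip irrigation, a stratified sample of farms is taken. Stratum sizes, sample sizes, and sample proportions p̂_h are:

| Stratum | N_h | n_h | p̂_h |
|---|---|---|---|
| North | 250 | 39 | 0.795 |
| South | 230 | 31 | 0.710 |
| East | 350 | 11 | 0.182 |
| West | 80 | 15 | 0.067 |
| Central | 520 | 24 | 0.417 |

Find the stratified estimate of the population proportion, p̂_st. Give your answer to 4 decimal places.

p̂_st ≈ 0.4531

N = 1430; stratum weights W_h = N_h/N.
p̂_st = Σ W_h p̂_h = (250·0.795 + 230·0.710 + 350·0.182 + 80·0.067 + 520·0.417)/1430 = 0.45311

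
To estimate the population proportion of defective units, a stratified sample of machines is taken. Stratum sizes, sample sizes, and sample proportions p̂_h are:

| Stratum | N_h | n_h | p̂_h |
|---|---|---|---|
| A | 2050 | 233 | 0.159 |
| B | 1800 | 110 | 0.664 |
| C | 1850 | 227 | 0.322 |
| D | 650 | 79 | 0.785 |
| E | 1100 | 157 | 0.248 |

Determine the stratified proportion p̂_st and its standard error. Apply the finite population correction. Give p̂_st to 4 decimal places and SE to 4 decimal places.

N = 7450; stratum weights W_h = N_h/N.
p̂_st = Σ W_h p̂_h = (2050·0.159 + 1800·0.664 + 1850·0.322 + 650·0.785 + 1100·0.248)/7450 = 0.38925
V̂(p̂_st) = Σ W_h² (1 − n_h/N_h) p̂_h(1−p̂_h)/(n_h−1):
  stratum A: (2050/7450)²·(1 − 233/2050)·0.159·0.841/232 = 3.86813e-05
  stratum B: (1800/7450)²·(1 − 110/1800)·0.664·0.336/109 = 0.000112183
  stratum C: (1850/7450)²·(1 − 227/1850)·0.322·0.678/226 = 5.22582e-05
  stratum D: (650/7450)²·(1 − 79/650)·0.785·0.215/78 = 1.44694e-05
  stratum E: (1100/7450)²·(1 − 157/1100)·0.248·0.752/156 = 2.23428e-05
V̂(p̂_st) = 0.000239935; SE = √V̂ = 0.0154898

p̂_st ≈ 0.3892, SE ≈ 0.0155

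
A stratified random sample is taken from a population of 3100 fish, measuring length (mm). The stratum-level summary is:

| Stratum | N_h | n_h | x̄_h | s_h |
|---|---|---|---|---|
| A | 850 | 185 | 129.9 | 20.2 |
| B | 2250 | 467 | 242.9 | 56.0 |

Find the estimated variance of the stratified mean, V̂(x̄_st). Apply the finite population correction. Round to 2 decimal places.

V̂(x̄_st) ≈ 2.93

V̂(x̄_st) = Σ W_h² (1 − n_h/N_h) s_h²/n_h, with W_h = N_h/N and N = 3100:
  stratum A: (850/3100)²·(1 − 185/850)·20.2²/185 = 0.129732
  stratum B: (2250/3100)²·(1 − 467/2250)·56.0²/467 = 2.8033
V̂(x̄_st) = 2.93303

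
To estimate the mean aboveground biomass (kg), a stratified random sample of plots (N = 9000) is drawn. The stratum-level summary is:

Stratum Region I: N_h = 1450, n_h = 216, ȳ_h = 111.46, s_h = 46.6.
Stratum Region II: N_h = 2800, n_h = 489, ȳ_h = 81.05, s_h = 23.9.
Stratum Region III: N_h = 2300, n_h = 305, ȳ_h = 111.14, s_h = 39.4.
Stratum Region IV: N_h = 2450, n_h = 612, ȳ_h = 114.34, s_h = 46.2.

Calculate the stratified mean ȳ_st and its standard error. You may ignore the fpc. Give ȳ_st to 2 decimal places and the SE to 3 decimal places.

ȳ_st = Σ W_h ȳ_h = (1450·111.46 + 2800·81.05 + 2300·111.14 + 2450·114.34)/9000 = 102.70133
V̂(ȳ_st) = Σ W_h² s_h²/n_h, with W_h = N_h/N and N = 9000:
  stratum Region I: (1450/9000)²·46.6²/216 = 0.260957
  stratum Region II: (2800/9000)²·23.9²/489 = 0.113062
  stratum Region III: (2300/9000)²·39.4²/305 = 0.332402
  stratum Region IV: (2450/9000)²·46.2²/612 = 0.258452
V̂(ȳ_st) = 0.964873
SE(ȳ_st) = √0.964873 = 0.982279

ȳ_st ≈ 102.70, SE ≈ 0.982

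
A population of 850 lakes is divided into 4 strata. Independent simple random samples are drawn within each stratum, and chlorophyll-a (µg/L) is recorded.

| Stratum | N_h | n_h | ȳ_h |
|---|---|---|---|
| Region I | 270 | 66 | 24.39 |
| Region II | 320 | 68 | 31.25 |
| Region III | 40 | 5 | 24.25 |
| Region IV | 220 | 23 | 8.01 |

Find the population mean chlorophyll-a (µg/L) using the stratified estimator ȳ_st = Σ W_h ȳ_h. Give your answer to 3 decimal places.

ȳ_st ≈ 22.726

N = Σ N_h = 850. Stratum weights W_h = N_h/N.
ȳ_st = (270·24.39 + 320·31.25 + 40·24.25 + 220·8.01) / 850 = 22.72647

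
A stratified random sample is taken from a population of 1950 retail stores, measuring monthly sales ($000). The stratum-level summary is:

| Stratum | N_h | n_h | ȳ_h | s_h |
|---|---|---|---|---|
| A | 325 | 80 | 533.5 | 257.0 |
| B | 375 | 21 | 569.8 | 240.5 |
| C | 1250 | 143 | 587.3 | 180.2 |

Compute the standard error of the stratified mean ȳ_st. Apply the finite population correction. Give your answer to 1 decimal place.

SE(ȳ_st) ≈ 14.0

V̂(ȳ_st) = Σ W_h² (1 − n_h/N_h) s_h²/n_h, with W_h = N_h/N and N = 1950:
  stratum A: (325/1950)²·(1 − 80/325)·257.0²/80 = 17.2885
  stratum B: (375/1950)²·(1 − 21/375)·240.5²/21 = 96.156
  stratum C: (1250/1950)²·(1 − 143/1250)·180.2²/143 = 82.6346
V̂(ȳ_st) = 196.079
SE(ȳ_st) = √196.079 = 14.0028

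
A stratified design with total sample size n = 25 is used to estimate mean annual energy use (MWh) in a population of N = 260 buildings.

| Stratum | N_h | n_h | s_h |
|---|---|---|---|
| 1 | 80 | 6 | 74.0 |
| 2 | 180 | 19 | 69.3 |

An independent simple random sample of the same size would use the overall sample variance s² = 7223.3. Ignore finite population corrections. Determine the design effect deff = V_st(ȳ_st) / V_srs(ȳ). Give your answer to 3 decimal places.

V̂(ȳ_st) = Σ W_h² s_h²/n_h, with W_h = N_h/N and N = 260:
  stratum 1: (80/260)²·74.0²/6 = 86.4063
  stratum 2: (180/260)²·69.3²/19 = 121.147
V_st = 207.553
V_srs = s²/n = 7223.3/25 = 288.932
deff = V_st / V_srs = 207.553/288.932 = 0.7183

deff ≈ 0.718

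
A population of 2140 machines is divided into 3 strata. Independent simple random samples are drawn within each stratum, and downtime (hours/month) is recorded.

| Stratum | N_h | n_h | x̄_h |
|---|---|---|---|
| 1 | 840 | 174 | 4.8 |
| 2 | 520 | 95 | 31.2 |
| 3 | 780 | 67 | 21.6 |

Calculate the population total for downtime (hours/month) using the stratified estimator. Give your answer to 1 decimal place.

τ̂_st ≈ 37104.0

τ̂_st = Σ N_h x̄_h = 840·4.8 + 520·31.2 + 780·21.6 = 37104.0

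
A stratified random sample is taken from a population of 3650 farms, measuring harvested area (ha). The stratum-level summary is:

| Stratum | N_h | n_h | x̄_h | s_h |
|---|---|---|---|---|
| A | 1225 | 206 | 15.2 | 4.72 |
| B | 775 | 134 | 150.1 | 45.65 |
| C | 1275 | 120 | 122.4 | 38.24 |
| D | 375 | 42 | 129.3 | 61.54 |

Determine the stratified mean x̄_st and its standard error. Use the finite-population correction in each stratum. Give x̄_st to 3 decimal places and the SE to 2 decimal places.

x̄_st = Σ W_h x̄_h = (1225·15.2 + 775·150.1 + 1275·122.4 + 375·129.3)/3650 = 93.01233
V̂(x̄_st) = Σ W_h² (1 − n_h/N_h) s_h²/n_h, with W_h = N_h/N and N = 3650:
  stratum A: (1225/3650)²·(1 − 206/1225)·4.72²/206 = 0.0101331
  stratum B: (775/3650)²·(1 − 134/775)·45.65²/134 = 0.579897
  stratum C: (1275/3650)²·(1 − 120/1275)·38.24²/120 = 1.34698
  stratum D: (375/3650)²·(1 − 42/375)·61.54²/42 = 0.845192
V̂(x̄_st) = 2.7822
SE(x̄_st) = √2.7822 = 1.66799

x̄_st ≈ 93.012, SE ≈ 1.67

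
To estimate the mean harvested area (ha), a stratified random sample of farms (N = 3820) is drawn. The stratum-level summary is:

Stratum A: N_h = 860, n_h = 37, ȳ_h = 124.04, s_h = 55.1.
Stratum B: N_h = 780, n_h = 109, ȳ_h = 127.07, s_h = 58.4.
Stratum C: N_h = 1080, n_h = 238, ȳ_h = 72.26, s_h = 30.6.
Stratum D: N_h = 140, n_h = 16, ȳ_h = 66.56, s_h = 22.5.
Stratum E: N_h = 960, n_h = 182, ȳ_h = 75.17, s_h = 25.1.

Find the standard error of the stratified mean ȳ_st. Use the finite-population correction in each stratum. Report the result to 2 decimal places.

SE(ȳ_st) ≈ 2.36

V̂(ȳ_st) = Σ W_h² (1 − n_h/N_h) s_h²/n_h, with W_h = N_h/N and N = 3820:
  stratum A: (860/3820)²·(1 − 37/860)·55.1²/37 = 3.97991
  stratum B: (780/3820)²·(1 − 109/780)·58.4²/109 = 1.12225
  stratum C: (1080/3820)²·(1 − 238/1080)·30.6²/238 = 0.245174
  stratum D: (140/3820)²·(1 − 16/140)·22.5²/16 = 0.0376416
  stratum E: (960/3820)²·(1 − 182/960)·25.1²/182 = 0.177174
V̂(ȳ_st) = 5.56215
SE(ȳ_st) = √5.56215 = 2.35842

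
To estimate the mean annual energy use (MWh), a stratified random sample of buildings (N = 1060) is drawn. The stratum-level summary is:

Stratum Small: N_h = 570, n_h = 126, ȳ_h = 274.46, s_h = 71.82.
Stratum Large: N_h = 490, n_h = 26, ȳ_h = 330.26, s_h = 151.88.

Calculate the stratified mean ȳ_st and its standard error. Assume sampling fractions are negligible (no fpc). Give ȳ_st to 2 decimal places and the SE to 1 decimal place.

ȳ_st ≈ 300.25, SE ≈ 14.2

ȳ_st = Σ W_h ȳ_h = (570·274.46 + 490·330.26)/1060 = 300.25434
V̂(ȳ_st) = Σ W_h² s_h²/n_h, with W_h = N_h/N and N = 1060:
  stratum Small: (570/1060)²·71.82²/126 = 11.8375
  stratum Large: (490/1060)²·151.88²/26 = 189.587
V̂(ȳ_st) = 201.424
SE(ȳ_st) = √201.424 = 14.1924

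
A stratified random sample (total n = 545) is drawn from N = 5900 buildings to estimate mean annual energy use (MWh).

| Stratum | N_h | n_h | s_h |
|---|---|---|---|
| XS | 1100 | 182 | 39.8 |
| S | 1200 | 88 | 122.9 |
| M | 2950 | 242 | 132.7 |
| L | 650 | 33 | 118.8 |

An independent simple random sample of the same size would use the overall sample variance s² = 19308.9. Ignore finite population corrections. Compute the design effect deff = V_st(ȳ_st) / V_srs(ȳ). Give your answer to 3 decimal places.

deff ≈ 0.869

V̂(ȳ_st) = Σ W_h² s_h²/n_h, with W_h = N_h/N and N = 5900:
  stratum XS: (1100/5900)²·39.8²/182 = 0.302535
  stratum S: (1200/5900)²·122.9²/88 = 7.10035
  stratum M: (2950/5900)²·132.7²/242 = 18.1914
  stratum L: (650/5900)²·118.8²/33 = 5.19089
V_st = 30.7852
V_srs = s²/n = 19308.9/545 = 35.4292
deff = V_st / V_srs = 30.7852/35.4292 = 0.8689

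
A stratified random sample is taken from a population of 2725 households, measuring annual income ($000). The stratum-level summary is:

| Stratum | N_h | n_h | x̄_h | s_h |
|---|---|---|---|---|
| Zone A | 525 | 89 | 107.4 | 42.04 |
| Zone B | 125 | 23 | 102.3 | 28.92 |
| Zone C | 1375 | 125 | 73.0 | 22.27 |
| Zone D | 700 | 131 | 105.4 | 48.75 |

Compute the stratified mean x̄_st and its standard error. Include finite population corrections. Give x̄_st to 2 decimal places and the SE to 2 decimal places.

x̄_st ≈ 89.29, SE ≈ 1.60

x̄_st = Σ W_h x̄_h = (525·107.4 + 125·102.3 + 1375·73.0 + 700·105.4)/2725 = 89.29450
V̂(x̄_st) = Σ W_h² (1 − n_h/N_h) s_h²/n_h, with W_h = N_h/N and N = 2725:
  stratum Zone A: (525/2725)²·(1 − 89/525)·42.04²/89 = 0.612136
  stratum Zone B: (125/2725)²·(1 − 23/125)·28.92²/23 = 0.0624376
  stratum Zone C: (1375/2725)²·(1 − 125/1375)·22.27²/125 = 0.918354
  stratum Zone D: (700/2725)²·(1 − 131/700)·48.75²/131 = 0.973095
V̂(x̄_st) = 2.56602
SE(x̄_st) = √2.56602 = 1.60188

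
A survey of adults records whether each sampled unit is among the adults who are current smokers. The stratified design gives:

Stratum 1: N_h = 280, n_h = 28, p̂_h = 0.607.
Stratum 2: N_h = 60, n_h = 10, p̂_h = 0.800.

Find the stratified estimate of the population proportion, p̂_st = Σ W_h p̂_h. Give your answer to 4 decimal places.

p̂_st ≈ 0.6411

N = 340; stratum weights W_h = N_h/N.
p̂_st = Σ W_h p̂_h = (280·0.607 + 60·0.800)/340 = 0.64106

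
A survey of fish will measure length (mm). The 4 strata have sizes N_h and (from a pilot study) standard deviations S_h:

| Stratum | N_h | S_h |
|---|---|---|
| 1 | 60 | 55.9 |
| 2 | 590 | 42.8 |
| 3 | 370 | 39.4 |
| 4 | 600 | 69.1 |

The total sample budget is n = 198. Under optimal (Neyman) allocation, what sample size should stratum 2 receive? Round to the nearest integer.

59

Neyman allocation: n_h = n · N_h S_h / Σ N_i S_i, with n = 198.
  stratum 1: N_h·S_h = 60·55.9 = 3354.00
  stratum 2: N_h·S_h = 590·42.8 = 25252.00
  stratum 3: N_h·S_h = 370·39.4 = 14578.00
  stratum 4: N_h·S_h = 600·69.1 = 41460.00
Σ N_h S_h = 84644.00
n for stratum 2 = 198·25252.00/84644.00 = 59.070 → 59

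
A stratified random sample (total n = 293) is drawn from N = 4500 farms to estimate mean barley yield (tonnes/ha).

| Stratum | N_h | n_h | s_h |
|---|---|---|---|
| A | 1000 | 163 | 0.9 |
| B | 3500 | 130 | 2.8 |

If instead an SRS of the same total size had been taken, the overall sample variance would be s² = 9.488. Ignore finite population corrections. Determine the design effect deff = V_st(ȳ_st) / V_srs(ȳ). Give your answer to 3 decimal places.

V̂(ȳ_st) = Σ W_h² s_h²/n_h, with W_h = N_h/N and N = 4500:
  stratum A: (1000/4500)²·0.9²/163 = 0.000245399
  stratum B: (3500/4500)²·2.8²/130 = 0.0364824
V_st = 0.0367278
V_srs = s²/n = 9.488/293 = 0.0323823
deff = V_st / V_srs = 0.0367278/0.0323823 = 1.1342

deff ≈ 1.134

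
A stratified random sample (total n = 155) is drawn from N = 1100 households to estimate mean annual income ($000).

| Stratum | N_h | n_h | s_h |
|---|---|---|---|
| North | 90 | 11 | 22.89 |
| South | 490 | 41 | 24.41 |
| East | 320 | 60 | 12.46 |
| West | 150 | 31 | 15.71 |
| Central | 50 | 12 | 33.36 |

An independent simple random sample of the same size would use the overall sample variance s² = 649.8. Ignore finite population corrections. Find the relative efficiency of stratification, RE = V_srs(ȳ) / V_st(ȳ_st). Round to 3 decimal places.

RE ≈ 1.115

V̂(ȳ_st) = Σ W_h² s_h²/n_h, with W_h = N_h/N and N = 1100:
  stratum North: (90/1100)²·22.89²/11 = 0.318859
  stratum South: (490/1100)²·24.41²/41 = 2.88376
  stratum East: (320/1100)²·12.46²/60 = 0.218977
  stratum West: (150/1100)²·15.71²/31 = 0.148043
  stratum Central: (50/1100)²·33.36²/12 = 0.191613
V_st = 3.76125
V_srs = s²/n = 649.8/155 = 4.19226
Relative efficiency = V_srs / V_st = 4.19226/3.76125 = 1.1146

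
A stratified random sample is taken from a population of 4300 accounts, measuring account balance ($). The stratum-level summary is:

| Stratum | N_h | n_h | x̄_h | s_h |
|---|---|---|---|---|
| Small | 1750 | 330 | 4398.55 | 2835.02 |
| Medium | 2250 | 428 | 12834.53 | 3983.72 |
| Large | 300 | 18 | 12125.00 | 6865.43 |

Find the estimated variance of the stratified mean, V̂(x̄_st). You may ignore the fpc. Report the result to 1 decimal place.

V̂(x̄_st) = Σ W_h² s_h²/n_h, with W_h = N_h/N and N = 4300:
  stratum Small: (1750/4300)²·2835.02²/330 = 4034.01
  stratum Medium: (2250/4300)²·3983.72²/428 = 10152.2
  stratum Large: (300/4300)²·6865.43²/18 = 12745.8
V̂(x̄_st) = 26932.1

V̂(x̄_st) ≈ 26932.1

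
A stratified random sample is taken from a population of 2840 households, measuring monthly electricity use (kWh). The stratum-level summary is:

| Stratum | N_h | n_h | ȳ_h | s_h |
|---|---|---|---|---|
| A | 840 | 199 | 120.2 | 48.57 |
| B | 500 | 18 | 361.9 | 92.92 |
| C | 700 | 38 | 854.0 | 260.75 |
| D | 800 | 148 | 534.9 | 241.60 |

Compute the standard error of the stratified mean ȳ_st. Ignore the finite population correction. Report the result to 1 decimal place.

SE(ȳ_st) ≈ 12.5

V̂(ȳ_st) = Σ W_h² s_h²/n_h, with W_h = N_h/N and N = 2840:
  stratum A: (840/2840)²·48.57²/199 = 1.03706
  stratum B: (500/2840)²·92.92²/18 = 14.8679
  stratum C: (700/2840)²·260.75²/38 = 108.699
  stratum D: (800/2840)²·241.60²/148 = 31.295
V̂(ȳ_st) = 155.899
SE(ȳ_st) = √155.899 = 12.4859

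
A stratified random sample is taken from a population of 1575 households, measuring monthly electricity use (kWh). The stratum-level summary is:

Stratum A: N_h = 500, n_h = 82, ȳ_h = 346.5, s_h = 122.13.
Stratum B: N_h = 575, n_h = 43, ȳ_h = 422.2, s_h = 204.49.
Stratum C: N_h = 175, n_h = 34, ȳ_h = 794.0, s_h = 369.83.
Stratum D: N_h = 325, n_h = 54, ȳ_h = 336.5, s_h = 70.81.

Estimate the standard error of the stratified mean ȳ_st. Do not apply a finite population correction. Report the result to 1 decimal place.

SE(ȳ_st) ≈ 14.2

V̂(ȳ_st) = Σ W_h² s_h²/n_h, with W_h = N_h/N and N = 1575:
  stratum A: (500/1575)²·122.13²/82 = 18.332
  stratum B: (575/1575)²·204.49²/43 = 129.614
  stratum C: (175/1575)²·369.83²/34 = 49.6638
  stratum D: (325/1575)²·70.81²/54 = 3.95368
V̂(ȳ_st) = 201.563
SE(ȳ_st) = √201.563 = 14.1973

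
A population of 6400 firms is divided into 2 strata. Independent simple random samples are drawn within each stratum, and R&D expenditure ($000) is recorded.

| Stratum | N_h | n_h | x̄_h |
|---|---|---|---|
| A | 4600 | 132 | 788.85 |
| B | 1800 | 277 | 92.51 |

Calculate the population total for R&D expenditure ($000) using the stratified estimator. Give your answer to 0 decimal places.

τ̂_st = Σ N_h x̄_h = 4600·788.85 + 1800·92.51 = 3795228

τ̂_st ≈ 3795228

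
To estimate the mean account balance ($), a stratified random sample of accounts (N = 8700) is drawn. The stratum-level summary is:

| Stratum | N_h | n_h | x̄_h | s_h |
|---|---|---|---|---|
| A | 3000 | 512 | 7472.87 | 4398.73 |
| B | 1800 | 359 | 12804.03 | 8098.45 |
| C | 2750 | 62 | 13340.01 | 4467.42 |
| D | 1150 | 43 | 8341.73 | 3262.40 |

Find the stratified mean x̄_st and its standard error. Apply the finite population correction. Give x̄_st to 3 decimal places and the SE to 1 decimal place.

x̄_st ≈ 10545.274, SE ≈ 213.5

x̄_st = Σ W_h x̄_h = (3000·7472.87 + 1800·12804.03 + 2750·13340.01 + 1150·8341.73)/8700 = 10545.27368
V̂(x̄_st) = Σ W_h² (1 − n_h/N_h) s_h²/n_h, with W_h = N_h/N and N = 8700:
  stratum A: (3000/8700)²·(1 − 512/3000)·4398.73²/512 = 3726.64
  stratum B: (1800/8700)²·(1 − 359/1800)·8098.45²/359 = 6260.48
  stratum C: (2750/8700)²·(1 − 62/2750)·4467.42²/62 = 31437.3
  stratum D: (1150/8700)²·(1 − 43/1150)·3262.40²/43 = 4163.06
V̂(x̄_st) = 45587.5
SE(x̄_st) = √45587.5 = 213.512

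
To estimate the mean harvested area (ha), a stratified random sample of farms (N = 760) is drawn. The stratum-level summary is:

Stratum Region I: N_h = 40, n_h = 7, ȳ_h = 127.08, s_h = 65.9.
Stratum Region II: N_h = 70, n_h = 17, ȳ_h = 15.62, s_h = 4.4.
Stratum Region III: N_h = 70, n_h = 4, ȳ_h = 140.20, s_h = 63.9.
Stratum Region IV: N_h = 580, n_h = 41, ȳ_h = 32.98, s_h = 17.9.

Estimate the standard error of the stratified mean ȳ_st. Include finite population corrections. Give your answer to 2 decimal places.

SE(ȳ_st) ≈ 3.72

V̂(ȳ_st) = Σ W_h² (1 − n_h/N_h) s_h²/n_h, with W_h = N_h/N and N = 760:
  stratum Region I: (40/760)²·(1 − 7/40)·65.9²/7 = 1.41781
  stratum Region II: (70/760)²·(1 − 17/70)·4.4²/17 = 0.00731481
  stratum Region III: (70/760)²·(1 − 4/70)·63.9²/4 = 8.16501
  stratum Region IV: (580/760)²·(1 − 41/580)·17.9²/41 = 4.22972
V̂(ȳ_st) = 13.8199
SE(ȳ_st) = √13.8199 = 3.71751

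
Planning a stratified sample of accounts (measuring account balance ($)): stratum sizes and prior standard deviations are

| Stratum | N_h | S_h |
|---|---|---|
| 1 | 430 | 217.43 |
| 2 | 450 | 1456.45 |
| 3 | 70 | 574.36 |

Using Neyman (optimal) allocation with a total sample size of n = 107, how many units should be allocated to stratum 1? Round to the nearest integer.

13

Neyman allocation: n_h = n · N_h S_h / Σ N_i S_i, with n = 107.
  stratum 1: N_h·S_h = 430·217.43 = 93494.90
  stratum 2: N_h·S_h = 450·1456.45 = 655402.50
  stratum 3: N_h·S_h = 70·574.36 = 40205.20
Σ N_h S_h = 789102.60
n for stratum 1 = 107·93494.90/789102.60 = 12.678 → 13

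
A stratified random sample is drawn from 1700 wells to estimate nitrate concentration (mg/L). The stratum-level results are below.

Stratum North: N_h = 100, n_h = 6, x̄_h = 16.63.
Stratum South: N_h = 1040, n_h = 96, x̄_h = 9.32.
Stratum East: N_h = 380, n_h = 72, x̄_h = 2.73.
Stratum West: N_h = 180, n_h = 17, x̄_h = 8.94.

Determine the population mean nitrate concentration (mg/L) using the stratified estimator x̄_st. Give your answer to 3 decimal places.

N = Σ N_h = 1700. Stratum weights W_h = N_h/N.
x̄_st = (100·16.63 + 1040·9.32 + 380·2.73 + 180·8.94) / 1700 = 8.23671

x̄_st ≈ 8.237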